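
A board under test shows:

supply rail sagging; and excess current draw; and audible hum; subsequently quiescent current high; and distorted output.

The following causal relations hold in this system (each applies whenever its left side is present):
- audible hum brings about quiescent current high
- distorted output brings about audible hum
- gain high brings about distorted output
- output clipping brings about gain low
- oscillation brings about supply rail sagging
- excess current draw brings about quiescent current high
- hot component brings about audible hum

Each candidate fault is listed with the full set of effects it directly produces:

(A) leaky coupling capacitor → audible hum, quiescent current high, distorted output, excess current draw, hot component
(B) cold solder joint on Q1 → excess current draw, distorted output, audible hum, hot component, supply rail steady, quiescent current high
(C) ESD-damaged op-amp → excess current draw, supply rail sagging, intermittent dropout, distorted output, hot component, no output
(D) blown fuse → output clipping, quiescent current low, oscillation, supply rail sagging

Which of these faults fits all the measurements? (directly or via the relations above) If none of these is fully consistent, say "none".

C

For each candidate, compare predicted effects to what was observed:
(A) leaky coupling capacitor — supply rail sagging miss; excess current draw match; audible hum match; quiescent current high match; distorted output match
(B) cold solder joint on Q1 — supply rail sagging miss; excess current draw match; audible hum match; quiescent current high match; distorted output match
(C) ESD-damaged op-amp — supply rail sagging match; excess current draw match; audible hum match (via hot component → audible hum); quiescent current high match (via excess current draw → quiescent current high); distorted output match
(D) blown fuse — supply rail sagging match; excess current draw miss; audible hum miss; quiescent current high miss; distorted output miss
(C) is the only candidate with no mismatches.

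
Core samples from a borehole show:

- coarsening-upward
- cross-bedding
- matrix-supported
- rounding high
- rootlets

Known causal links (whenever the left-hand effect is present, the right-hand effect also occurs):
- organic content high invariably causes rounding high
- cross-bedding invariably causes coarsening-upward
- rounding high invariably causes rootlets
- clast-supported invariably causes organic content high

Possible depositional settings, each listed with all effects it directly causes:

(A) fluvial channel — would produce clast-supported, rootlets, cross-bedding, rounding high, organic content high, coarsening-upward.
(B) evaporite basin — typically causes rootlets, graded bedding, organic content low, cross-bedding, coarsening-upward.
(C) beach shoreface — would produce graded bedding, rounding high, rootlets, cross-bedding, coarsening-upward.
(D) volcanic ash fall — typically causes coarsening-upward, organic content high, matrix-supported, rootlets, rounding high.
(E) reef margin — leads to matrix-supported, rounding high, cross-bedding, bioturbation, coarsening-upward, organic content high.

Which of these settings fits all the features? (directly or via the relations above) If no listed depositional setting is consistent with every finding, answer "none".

E

Per-candidate check:
(A) fluvial channel — fails on matrix-supported (predicts clast-supported, not matrix-supported)
(B) evaporite basin — does not account for matrix-supported, rounding high
(C) beach shoreface — does not account for matrix-supported
(D) volcanic ash fall — coarsening-upward ✓; cross-bedding ✗; matrix-supported ✓; rounding high ✓; rootlets ✓
(E) reef margin — accounts for every observation (rootlets by rounding high → rootlets)
(E) alone accounts for all the evidence.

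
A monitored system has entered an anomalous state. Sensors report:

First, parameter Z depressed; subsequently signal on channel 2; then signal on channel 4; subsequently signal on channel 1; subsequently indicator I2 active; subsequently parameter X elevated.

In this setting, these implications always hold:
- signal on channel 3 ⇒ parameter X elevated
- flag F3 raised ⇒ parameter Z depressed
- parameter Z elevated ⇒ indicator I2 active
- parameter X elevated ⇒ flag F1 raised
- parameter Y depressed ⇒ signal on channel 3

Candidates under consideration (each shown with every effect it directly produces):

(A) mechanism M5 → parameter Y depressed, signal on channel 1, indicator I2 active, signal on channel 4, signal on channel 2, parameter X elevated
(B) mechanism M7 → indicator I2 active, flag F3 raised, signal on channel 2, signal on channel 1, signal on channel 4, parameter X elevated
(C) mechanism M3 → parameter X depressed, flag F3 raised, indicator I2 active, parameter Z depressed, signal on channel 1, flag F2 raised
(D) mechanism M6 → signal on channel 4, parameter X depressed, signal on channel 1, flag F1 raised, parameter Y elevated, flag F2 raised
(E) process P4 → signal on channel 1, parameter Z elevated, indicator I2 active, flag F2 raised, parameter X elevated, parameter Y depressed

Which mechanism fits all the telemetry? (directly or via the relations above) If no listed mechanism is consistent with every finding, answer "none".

B

Checking each candidate against the observations:
(A) mechanism M5 — does not account for parameter Z depressed
(B) mechanism M7 — accounts for every observation (parameter Z depressed through flag F3 raised → parameter Z depressed)
(C) mechanism M3 — fails on signal on channel 2, signal on channel 4, parameter X elevated (predicts parameter X depressed, not parameter X elevated)
(D) mechanism M6 — parameter Z depressed -; signal on channel 2 -; signal on channel 4 +; signal on channel 1 +; indicator I2 active -; parameter X elevated -
(E) process P4 — fails on parameter Z depressed, signal on channel 2, signal on channel 4 (predicts parameter Z elevated, not parameter Z depressed)
Only (B) is consistent with every observation.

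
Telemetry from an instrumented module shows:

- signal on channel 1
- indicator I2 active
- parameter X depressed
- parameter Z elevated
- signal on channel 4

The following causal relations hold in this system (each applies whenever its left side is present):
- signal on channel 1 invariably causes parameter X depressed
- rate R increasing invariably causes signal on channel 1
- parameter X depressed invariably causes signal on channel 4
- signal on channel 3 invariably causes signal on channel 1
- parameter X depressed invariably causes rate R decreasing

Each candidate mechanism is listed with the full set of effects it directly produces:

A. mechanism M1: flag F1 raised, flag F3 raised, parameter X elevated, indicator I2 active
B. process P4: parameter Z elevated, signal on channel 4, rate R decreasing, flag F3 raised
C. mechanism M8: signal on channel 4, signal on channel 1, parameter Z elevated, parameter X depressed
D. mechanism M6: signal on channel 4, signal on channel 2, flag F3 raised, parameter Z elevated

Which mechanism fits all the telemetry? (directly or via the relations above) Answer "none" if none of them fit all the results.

none

For each candidate, compare predicted effects to what was observed:
(A) mechanism M1 — signal on channel 1 ✗; indicator I2 active ✓; parameter X depressed ✗; parameter Z elevated ✗; signal on channel 4 ✗
(B) process P4 — does not account for signal on channel 1, indicator I2 active, parameter X depressed
(C) mechanism M8 — signal on channel 1 ✓; indicator I2 active ✗; parameter X depressed ✓; parameter Z elevated ✓; signal on channel 4 ✓
(D) mechanism M6 — signal on channel 1 ✗; indicator I2 active ✗; parameter X depressed ✗; parameter Z elevated ✓; signal on channel 4 ✓
Every candidate fails on at least one observation.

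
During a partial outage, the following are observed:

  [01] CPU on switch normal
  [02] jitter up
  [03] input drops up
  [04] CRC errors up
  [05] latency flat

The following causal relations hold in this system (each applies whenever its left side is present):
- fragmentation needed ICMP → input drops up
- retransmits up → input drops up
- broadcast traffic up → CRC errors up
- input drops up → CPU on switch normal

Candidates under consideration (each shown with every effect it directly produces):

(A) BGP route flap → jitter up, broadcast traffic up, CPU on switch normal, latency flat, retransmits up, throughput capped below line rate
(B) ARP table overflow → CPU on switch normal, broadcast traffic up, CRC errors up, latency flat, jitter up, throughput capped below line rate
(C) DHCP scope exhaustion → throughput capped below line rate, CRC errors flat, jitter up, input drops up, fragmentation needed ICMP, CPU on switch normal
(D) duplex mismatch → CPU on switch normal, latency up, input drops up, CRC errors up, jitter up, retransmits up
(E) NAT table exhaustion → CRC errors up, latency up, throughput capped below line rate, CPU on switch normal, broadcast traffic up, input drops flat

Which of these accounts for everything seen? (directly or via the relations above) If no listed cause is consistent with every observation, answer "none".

Testing each hypothesis:
(A) BGP route flap — accounts for every observation (input drops up by retransmits up → input drops up)
(B) ARP table overflow — does not account for input drops up
(C) DHCP scope exhaustion — fails on CRC errors up, latency flat (predicts CRC errors flat, not CRC errors up)
(D) duplex mismatch — CPU on switch normal +; jitter up +; input drops up +; CRC errors up +; latency flat -
(E) NAT table exhaustion — fails on jitter up, input drops up, latency flat (predicts input drops flat, not input drops up; predicts latency up, not latency flat)
(A) is the only candidate with no mismatches.

A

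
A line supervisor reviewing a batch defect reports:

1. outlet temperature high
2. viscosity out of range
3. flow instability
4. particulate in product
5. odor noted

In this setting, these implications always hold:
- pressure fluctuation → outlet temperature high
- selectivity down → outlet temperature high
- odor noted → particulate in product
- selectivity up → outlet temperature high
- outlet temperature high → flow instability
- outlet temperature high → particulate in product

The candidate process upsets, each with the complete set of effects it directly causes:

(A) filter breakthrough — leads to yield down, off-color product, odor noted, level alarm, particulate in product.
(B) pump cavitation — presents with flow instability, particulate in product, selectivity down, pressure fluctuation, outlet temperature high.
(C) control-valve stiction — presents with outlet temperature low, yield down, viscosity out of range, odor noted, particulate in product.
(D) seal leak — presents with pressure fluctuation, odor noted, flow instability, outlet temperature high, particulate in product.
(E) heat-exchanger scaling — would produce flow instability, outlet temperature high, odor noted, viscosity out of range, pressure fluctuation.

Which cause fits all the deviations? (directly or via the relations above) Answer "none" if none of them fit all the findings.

E

Per-candidate check:
(A) filter breakthrough — does not account for outlet temperature high, viscosity out of range, flow instability
(B) pump cavitation — does not account for viscosity out of range, odor noted
(C) control-valve stiction — fails on outlet temperature high, flow instability (predicts outlet temperature low, not outlet temperature high)
(D) seal leak — outlet temperature high match; viscosity out of range miss; flow instability match; particulate in product match; odor noted match
(E) heat-exchanger scaling — accounts for every observation (particulate in product by odor noted → particulate in product)
(E) is the only candidate with no mismatches.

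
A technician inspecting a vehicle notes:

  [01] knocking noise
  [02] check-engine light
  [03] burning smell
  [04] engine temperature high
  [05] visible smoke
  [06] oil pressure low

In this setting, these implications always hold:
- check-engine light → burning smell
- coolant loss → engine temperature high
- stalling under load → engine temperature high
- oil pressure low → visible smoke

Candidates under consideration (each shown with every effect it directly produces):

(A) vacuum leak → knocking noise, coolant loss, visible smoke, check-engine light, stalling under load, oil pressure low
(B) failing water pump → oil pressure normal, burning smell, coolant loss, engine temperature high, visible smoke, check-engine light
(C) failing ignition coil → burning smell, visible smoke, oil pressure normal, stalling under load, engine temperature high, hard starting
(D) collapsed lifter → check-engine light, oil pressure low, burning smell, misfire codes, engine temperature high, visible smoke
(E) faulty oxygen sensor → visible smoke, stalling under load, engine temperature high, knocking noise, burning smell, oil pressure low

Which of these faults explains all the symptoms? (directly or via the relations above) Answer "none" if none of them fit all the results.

Testing each hypothesis:
(A) vacuum leak — knocking noise +; check-engine light +; burning smell + (by check-engine light → burning smell); engine temperature high + (by coolant loss → engine temperature high); visible smoke +; oil pressure low +
(B) failing water pump — fails on knocking noise, oil pressure low (predicts oil pressure normal, not oil pressure low)
(C) failing ignition coil — knocking noise -; check-engine light -; burning smell +; engine temperature high +; visible smoke +; oil pressure low -
(D) collapsed lifter — knocking noise -; check-engine light +; burning smell +; engine temperature high +; visible smoke +; oil pressure low +
(E) faulty oxygen sensor — does not account for check-engine light
(A) is the only candidate with no mismatches.

A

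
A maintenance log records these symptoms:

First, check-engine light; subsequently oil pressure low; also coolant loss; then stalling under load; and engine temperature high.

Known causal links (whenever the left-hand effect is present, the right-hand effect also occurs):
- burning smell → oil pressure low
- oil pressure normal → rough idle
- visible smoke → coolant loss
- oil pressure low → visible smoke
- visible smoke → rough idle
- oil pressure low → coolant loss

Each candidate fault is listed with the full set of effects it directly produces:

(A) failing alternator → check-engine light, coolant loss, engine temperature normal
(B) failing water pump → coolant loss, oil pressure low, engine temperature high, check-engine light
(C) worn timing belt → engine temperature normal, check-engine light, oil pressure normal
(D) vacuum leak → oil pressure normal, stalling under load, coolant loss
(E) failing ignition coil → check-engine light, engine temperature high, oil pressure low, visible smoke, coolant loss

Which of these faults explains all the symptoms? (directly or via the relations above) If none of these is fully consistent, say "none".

none

Checking each candidate against the observations:
(A) failing alternator — fails on oil pressure low, stalling under load, engine temperature high (predicts engine temperature normal, not engine temperature high)
(B) failing water pump — does not account for stalling under load
(C) worn timing belt — fails on oil pressure low, coolant loss, stalling under load, engine temperature high (predicts oil pressure normal, not oil pressure low; predicts engine temperature normal, not engine temperature high)
(D) vacuum leak — check-engine light ✗; oil pressure low ✗; coolant loss ✓; stalling under load ✓; engine temperature high ✗
(E) failing ignition coil — does not account for stalling under load
None of the listed candidates fits everything.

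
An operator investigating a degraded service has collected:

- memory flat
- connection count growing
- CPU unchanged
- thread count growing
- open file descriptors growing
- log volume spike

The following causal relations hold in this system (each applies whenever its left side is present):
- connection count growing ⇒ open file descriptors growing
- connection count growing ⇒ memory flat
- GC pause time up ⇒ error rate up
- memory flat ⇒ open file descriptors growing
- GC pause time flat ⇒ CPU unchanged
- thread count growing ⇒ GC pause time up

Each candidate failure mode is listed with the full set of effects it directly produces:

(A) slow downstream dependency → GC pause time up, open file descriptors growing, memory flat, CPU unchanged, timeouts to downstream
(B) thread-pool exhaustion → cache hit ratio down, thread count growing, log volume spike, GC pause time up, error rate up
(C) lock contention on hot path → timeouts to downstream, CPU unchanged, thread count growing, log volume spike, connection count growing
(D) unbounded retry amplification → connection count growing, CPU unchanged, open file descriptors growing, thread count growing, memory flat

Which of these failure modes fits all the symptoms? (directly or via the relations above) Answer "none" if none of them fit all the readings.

C

Checking each candidate against the observations:
(A) slow downstream dependency — memory flat ✓; connection count growing ✗; CPU unchanged ✓; thread count growing ✗; open file descriptors growing ✓; log volume spike ✗
(B) thread-pool exhaustion — does not account for memory flat, connection count growing, CPU unchanged, open file descriptors growing
(C) lock contention on hot path — memory flat ✓ (through connection count growing → memory flat); connection count growing ✓; CPU unchanged ✓; thread count growing ✓; open file descriptors growing ✓ (through connection count growing → open file descriptors growing); log volume spike ✓
(D) unbounded retry amplification — memory flat ✓; connection count growing ✓; CPU unchanged ✓; thread count growing ✓; open file descriptors growing ✓; log volume spike ✗
Only (C) is consistent with every observation.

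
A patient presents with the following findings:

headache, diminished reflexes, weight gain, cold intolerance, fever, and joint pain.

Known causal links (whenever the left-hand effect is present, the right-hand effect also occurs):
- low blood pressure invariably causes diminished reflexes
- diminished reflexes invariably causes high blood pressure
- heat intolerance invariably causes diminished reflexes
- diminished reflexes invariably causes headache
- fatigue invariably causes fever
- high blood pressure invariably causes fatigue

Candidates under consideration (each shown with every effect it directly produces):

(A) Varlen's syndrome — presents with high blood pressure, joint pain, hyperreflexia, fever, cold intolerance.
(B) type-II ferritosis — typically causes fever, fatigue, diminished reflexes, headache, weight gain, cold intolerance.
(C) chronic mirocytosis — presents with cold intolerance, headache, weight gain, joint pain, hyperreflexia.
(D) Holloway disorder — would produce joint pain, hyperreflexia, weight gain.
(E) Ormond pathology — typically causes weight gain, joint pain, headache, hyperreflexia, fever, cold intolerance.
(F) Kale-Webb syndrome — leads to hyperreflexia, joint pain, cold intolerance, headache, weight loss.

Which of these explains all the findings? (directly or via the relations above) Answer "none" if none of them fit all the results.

none

Testing each hypothesis:
(A) Varlen's syndrome — fails on headache, diminished reflexes, weight gain (predicts hyperreflexia, not diminished reflexes)
(B) type-II ferritosis — headache yes; diminished reflexes yes; weight gain yes; cold intolerance yes; fever yes; joint pain NO
(C) chronic mirocytosis — fails on diminished reflexes, fever (predicts hyperreflexia, not diminished reflexes)
(D) Holloway disorder — fails on headache, diminished reflexes, cold intolerance, fever (predicts hyperreflexia, not diminished reflexes)
(E) Ormond pathology — fails on diminished reflexes (predicts hyperreflexia, not diminished reflexes)
(F) Kale-Webb syndrome — headache yes; diminished reflexes NO; weight gain NO; cold intolerance yes; fever NO; joint pain yes
Every candidate fails on at least one observation.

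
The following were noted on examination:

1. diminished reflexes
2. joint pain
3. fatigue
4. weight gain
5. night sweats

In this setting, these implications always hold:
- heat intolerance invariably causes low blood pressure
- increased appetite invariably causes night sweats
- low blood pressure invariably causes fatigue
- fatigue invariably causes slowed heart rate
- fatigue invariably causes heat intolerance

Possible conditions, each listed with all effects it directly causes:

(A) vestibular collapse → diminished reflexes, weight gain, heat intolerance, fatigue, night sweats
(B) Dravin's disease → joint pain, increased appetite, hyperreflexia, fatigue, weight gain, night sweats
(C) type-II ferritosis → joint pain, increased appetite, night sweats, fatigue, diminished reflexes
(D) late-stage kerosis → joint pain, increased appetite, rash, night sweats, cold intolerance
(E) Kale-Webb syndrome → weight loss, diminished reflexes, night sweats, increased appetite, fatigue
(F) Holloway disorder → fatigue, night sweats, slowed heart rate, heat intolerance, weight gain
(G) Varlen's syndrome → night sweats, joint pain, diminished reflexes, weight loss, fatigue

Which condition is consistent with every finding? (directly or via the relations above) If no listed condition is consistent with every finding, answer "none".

none

For each candidate, compare predicted effects to what was observed:
(A) vestibular collapse — does not account for joint pain
(B) Dravin's disease — diminished reflexes ✗; joint pain ✓; fatigue ✓; weight gain ✓; night sweats ✓
(C) type-II ferritosis — diminished reflexes ✓; joint pain ✓; fatigue ✓; weight gain ✗; night sweats ✓
(D) late-stage kerosis — diminished reflexes ✗; joint pain ✓; fatigue ✗; weight gain ✗; night sweats ✓
(E) Kale-Webb syndrome — diminished reflexes ✓; joint pain ✗; fatigue ✓; weight gain ✗; night sweats ✓
(F) Holloway disorder — diminished reflexes ✗; joint pain ✗; fatigue ✓; weight gain ✓; night sweats ✓
(G) Varlen's syndrome — fails on weight gain (predicts weight loss, not weight gain)
None of the listed candidates fits everything.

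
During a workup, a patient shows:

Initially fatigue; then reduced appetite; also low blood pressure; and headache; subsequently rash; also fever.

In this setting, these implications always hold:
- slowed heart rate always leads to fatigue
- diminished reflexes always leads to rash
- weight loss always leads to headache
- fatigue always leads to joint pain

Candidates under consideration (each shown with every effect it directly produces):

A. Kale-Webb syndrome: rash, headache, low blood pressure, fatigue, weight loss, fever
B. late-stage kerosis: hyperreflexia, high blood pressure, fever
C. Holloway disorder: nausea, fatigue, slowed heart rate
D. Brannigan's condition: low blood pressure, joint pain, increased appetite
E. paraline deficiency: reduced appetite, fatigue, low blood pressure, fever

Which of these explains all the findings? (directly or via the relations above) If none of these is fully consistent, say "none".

none

Testing each hypothesis:
(A) Kale-Webb syndrome — fatigue yes; reduced appetite NO; low blood pressure yes; headache yes; rash yes; fever yes
(B) late-stage kerosis — fatigue NO; reduced appetite NO; low blood pressure NO; headache NO; rash NO; fever yes
(C) Holloway disorder — fatigue yes; reduced appetite NO; low blood pressure NO; headache NO; rash NO; fever NO
(D) Brannigan's condition — fails on fatigue, reduced appetite, headache, rash, fever (predicts increased appetite, not reduced appetite)
(E) paraline deficiency — does not account for headache, rash
None of the listed candidates fits everything.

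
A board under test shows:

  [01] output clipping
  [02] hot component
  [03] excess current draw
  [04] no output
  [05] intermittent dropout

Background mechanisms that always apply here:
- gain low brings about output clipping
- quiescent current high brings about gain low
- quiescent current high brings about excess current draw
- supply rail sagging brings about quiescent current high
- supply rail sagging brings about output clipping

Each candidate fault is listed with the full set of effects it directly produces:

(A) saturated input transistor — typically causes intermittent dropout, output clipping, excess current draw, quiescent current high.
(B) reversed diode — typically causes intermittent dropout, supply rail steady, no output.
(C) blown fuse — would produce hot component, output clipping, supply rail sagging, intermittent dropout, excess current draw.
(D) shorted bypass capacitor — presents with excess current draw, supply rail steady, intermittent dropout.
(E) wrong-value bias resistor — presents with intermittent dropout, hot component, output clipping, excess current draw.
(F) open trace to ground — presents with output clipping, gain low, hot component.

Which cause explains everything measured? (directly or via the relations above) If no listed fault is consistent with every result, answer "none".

none

Per-candidate check:
(A) saturated input transistor — output clipping +; hot component -; excess current draw +; no output -; intermittent dropout +
(B) reversed diode — output clipping -; hot component -; excess current draw -; no output +; intermittent dropout +
(C) blown fuse — output clipping +; hot component +; excess current draw +; no output -; intermittent dropout +
(D) shorted bypass capacitor — output clipping -; hot component -; excess current draw +; no output -; intermittent dropout +
(E) wrong-value bias resistor — does not account for no output
(F) open trace to ground — output clipping +; hot component +; excess current draw -; no output -; intermittent dropout -
None of the listed candidates fits everything.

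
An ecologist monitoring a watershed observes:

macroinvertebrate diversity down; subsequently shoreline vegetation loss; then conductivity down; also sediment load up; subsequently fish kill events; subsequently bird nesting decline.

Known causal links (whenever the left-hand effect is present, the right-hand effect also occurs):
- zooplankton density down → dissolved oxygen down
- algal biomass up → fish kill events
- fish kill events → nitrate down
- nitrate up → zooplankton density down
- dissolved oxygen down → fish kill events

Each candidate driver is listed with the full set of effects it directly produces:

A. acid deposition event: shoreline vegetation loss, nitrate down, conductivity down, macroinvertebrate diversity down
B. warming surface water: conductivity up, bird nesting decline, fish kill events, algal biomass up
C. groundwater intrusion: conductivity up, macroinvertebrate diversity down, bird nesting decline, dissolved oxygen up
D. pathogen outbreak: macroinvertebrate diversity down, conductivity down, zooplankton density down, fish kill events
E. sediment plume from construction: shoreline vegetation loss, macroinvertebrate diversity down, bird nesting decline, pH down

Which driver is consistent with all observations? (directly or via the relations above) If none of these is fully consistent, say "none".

none

Checking each candidate against the observations:
(A) acid deposition event — does not account for sediment load up, fish kill events, bird nesting decline
(B) warming surface water — macroinvertebrate diversity down miss; shoreline vegetation loss miss; conductivity down miss; sediment load up miss; fish kill events match; bird nesting decline match
(C) groundwater intrusion — macroinvertebrate diversity down match; shoreline vegetation loss miss; conductivity down miss; sediment load up miss; fish kill events miss; bird nesting decline match
(D) pathogen outbreak — macroinvertebrate diversity down match; shoreline vegetation loss miss; conductivity down match; sediment load up miss; fish kill events match; bird nesting decline miss
(E) sediment plume from construction — macroinvertebrate diversity down match; shoreline vegetation loss match; conductivity down miss; sediment load up miss; fish kill events miss; bird nesting decline match
Every candidate fails on at least one observation.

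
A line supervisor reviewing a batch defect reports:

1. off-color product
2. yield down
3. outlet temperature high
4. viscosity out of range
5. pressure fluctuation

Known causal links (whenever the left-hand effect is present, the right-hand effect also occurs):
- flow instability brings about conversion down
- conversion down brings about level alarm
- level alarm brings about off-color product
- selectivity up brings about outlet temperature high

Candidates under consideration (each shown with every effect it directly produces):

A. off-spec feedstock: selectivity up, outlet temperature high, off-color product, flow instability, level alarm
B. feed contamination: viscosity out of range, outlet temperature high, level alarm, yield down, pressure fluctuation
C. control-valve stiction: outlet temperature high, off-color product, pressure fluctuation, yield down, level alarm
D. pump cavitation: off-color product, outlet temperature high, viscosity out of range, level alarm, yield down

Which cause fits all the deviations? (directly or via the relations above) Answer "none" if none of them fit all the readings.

B

For each candidate, compare predicted effects to what was observed:
(A) off-spec feedstock — off-color product +; yield down -; outlet temperature high +; viscosity out of range -; pressure fluctuation -
(B) feed contamination — off-color product + (via level alarm → off-color product); yield down +; outlet temperature high +; viscosity out of range +; pressure fluctuation +
(C) control-valve stiction — off-color product +; yield down +; outlet temperature high +; viscosity out of range -; pressure fluctuation +
(D) pump cavitation — does not account for pressure fluctuation
(B) alone accounts for all the evidence.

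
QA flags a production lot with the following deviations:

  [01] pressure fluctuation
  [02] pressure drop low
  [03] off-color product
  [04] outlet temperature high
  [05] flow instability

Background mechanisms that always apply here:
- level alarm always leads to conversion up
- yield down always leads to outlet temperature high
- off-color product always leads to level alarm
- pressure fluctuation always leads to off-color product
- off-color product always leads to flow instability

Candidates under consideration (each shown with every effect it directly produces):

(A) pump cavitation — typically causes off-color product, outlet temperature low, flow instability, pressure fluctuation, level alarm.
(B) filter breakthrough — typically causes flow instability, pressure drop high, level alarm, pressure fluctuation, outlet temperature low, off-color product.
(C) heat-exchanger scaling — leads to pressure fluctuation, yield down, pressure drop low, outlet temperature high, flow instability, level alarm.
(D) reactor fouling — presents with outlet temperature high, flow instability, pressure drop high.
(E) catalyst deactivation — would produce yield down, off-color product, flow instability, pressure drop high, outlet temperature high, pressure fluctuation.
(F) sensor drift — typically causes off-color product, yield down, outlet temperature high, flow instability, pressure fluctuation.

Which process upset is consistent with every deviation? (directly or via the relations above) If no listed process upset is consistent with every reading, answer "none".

C

Testing each hypothesis:
(A) pump cavitation — fails on pressure drop low, outlet temperature high (predicts outlet temperature low, not outlet temperature high)
(B) filter breakthrough — pressure fluctuation ✓; pressure drop low ✗; off-color product ✓; outlet temperature high ✗; flow instability ✓
(C) heat-exchanger scaling — pressure fluctuation ✓; pressure drop low ✓; off-color product ✓ (through pressure fluctuation → off-color product); outlet temperature high ✓; flow instability ✓
(D) reactor fouling — pressure fluctuation ✗; pressure drop low ✗; off-color product ✗; outlet temperature high ✓; flow instability ✓
(E) catalyst deactivation — pressure fluctuation ✓; pressure drop low ✗; off-color product ✓; outlet temperature high ✓; flow instability ✓
(F) sensor drift — does not account for pressure drop low
(C) is the only candidate with no mismatches.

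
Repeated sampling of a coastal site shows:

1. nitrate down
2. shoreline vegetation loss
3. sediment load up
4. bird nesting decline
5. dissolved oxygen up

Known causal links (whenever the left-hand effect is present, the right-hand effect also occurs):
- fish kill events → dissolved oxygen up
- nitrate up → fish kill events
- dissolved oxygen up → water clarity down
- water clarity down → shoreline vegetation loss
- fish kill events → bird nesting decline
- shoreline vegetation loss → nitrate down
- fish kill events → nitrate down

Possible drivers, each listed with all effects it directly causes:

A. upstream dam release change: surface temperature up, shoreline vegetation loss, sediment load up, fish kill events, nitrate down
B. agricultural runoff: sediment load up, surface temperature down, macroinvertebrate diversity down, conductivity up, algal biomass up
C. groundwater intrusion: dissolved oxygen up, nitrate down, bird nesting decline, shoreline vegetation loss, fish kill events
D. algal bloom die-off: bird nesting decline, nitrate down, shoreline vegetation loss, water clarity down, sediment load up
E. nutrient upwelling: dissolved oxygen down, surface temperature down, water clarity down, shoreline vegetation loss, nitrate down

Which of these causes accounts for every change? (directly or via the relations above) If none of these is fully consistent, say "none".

For each candidate, compare predicted effects to what was observed:
(A) upstream dam release change — nitrate down yes; shoreline vegetation loss yes; sediment load up yes; bird nesting decline yes (by fish kill events → bird nesting decline); dissolved oxygen up yes (by fish kill events → dissolved oxygen up)
(B) agricultural runoff — nitrate down NO; shoreline vegetation loss NO; sediment load up yes; bird nesting decline NO; dissolved oxygen up NO
(C) groundwater intrusion — does not account for sediment load up
(D) algal bloom die-off — nitrate down yes; shoreline vegetation loss yes; sediment load up yes; bird nesting decline yes; dissolved oxygen up NO
(E) nutrient upwelling — fails on sediment load up, bird nesting decline, dissolved oxygen up (predicts dissolved oxygen down, not dissolved oxygen up)
Only (A) is consistent with every observation.

A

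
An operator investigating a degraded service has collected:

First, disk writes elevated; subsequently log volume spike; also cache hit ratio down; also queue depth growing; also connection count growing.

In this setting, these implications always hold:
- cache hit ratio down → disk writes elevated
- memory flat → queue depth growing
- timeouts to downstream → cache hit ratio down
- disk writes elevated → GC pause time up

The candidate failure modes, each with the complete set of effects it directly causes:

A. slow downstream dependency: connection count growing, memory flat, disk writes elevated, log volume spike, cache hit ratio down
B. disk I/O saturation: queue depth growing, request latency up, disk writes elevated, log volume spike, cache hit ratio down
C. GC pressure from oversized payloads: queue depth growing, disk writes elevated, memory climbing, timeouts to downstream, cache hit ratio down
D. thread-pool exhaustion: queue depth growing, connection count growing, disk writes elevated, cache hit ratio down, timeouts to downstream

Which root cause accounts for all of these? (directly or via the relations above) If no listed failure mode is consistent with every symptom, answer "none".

Testing each hypothesis:
(A) slow downstream dependency — disk writes elevated ✓; log volume spike ✓; cache hit ratio down ✓; queue depth growing ✓ (by memory flat → queue depth growing); connection count growing ✓
(B) disk I/O saturation — does not account for connection count growing
(C) GC pressure from oversized payloads — disk writes elevated ✓; log volume spike ✗; cache hit ratio down ✓; queue depth growing ✓; connection count growing ✗
(D) thread-pool exhaustion — does not account for log volume spike
Only (A) is consistent with every observation.

A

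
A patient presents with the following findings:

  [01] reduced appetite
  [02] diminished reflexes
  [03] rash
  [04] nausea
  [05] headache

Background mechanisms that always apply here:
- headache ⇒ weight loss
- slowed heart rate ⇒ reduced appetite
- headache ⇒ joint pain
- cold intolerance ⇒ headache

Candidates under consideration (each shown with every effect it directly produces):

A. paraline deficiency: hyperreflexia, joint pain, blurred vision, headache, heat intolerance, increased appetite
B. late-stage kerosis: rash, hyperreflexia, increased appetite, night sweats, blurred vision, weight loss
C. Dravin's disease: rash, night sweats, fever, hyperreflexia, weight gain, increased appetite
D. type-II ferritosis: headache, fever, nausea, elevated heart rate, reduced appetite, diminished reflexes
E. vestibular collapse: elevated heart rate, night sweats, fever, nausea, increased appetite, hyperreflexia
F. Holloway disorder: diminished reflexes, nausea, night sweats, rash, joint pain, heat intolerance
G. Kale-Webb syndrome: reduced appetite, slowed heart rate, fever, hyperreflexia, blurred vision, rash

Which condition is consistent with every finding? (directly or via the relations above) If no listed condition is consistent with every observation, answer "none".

For each candidate, compare predicted effects to what was observed:
(A) paraline deficiency — fails on reduced appetite, diminished reflexes, rash, nausea (predicts increased appetite, not reduced appetite; predicts hyperreflexia, not diminished reflexes)
(B) late-stage kerosis — reduced appetite ✗; diminished reflexes ✗; rash ✓; nausea ✗; headache ✗
(C) Dravin's disease — fails on reduced appetite, diminished reflexes, nausea, headache (predicts increased appetite, not reduced appetite; predicts hyperreflexia, not diminished reflexes)
(D) type-II ferritosis — does not account for rash
(E) vestibular collapse — fails on reduced appetite, diminished reflexes, rash, headache (predicts increased appetite, not reduced appetite; predicts hyperreflexia, not diminished reflexes)
(F) Holloway disorder — does not account for reduced appetite, headache
(G) Kale-Webb syndrome — reduced appetite ✓; diminished reflexes ✗; rash ✓; nausea ✗; headache ✗
Every candidate fails on at least one observation.

none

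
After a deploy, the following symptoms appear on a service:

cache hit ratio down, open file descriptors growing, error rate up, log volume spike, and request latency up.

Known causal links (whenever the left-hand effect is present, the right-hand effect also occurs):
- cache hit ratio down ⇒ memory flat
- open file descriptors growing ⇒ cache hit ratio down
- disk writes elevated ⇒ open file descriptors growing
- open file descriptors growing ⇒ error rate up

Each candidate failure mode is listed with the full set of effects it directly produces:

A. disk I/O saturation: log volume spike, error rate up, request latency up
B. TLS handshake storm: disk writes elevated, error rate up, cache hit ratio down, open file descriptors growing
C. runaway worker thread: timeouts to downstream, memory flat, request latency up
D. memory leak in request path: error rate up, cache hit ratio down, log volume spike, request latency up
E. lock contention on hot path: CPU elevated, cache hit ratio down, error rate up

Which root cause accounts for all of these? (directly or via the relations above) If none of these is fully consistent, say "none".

none

For each candidate, compare predicted effects to what was observed:
(A) disk I/O saturation — does not account for cache hit ratio down, open file descriptors growing
(B) TLS handshake storm — does not account for log volume spike, request latency up
(C) runaway worker thread — does not account for cache hit ratio down, open file descriptors growing, error rate up, log volume spike
(D) memory leak in request path — cache hit ratio down match; open file descriptors growing miss; error rate up match; log volume spike match; request latency up match
(E) lock contention on hot path — cache hit ratio down match; open file descriptors growing miss; error rate up match; log volume spike miss; request latency up miss
No candidate is consistent with all observations.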